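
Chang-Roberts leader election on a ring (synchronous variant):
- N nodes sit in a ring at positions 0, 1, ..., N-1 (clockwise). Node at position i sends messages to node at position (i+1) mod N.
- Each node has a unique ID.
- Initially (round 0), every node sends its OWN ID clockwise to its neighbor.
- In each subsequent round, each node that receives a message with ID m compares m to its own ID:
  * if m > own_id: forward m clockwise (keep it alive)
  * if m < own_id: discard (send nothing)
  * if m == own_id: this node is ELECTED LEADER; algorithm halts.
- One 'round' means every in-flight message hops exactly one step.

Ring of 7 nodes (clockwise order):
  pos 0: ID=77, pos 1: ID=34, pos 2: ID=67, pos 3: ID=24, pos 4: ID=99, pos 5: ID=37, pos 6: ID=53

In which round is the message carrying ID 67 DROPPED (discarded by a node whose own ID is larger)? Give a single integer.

Answer: 2

Derivation:
Round 1: pos1(id34) recv 77: fwd; pos2(id67) recv 34: drop; pos3(id24) recv 67: fwd; pos4(id99) recv 24: drop; pos5(id37) recv 99: fwd; pos6(id53) recv 37: drop; pos0(id77) recv 53: drop
Round 2: pos2(id67) recv 77: fwd; pos4(id99) recv 67: drop; pos6(id53) recv 99: fwd
Round 3: pos3(id24) recv 77: fwd; pos0(id77) recv 99: fwd
Round 4: pos4(id99) recv 77: drop; pos1(id34) recv 99: fwd
Round 5: pos2(id67) recv 99: fwd
Round 6: pos3(id24) recv 99: fwd
Round 7: pos4(id99) recv 99: ELECTED
Message ID 67 originates at pos 2; dropped at pos 4 in round 2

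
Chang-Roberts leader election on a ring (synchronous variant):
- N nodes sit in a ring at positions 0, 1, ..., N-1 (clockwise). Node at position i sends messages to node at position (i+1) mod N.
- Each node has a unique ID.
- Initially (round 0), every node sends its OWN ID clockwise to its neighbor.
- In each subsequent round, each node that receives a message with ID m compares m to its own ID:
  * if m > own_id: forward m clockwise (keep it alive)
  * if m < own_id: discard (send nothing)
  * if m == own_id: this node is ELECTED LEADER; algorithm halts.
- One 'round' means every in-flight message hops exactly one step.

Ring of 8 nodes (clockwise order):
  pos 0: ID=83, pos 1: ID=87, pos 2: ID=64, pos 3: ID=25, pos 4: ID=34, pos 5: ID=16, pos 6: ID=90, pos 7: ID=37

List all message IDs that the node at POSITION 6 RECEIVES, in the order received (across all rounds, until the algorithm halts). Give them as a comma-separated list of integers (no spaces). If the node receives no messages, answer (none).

Answer: 16,34,64,87,90

Derivation:
Round 1: pos1(id87) recv 83: drop; pos2(id64) recv 87: fwd; pos3(id25) recv 64: fwd; pos4(id34) recv 25: drop; pos5(id16) recv 34: fwd; pos6(id90) recv 16: drop; pos7(id37) recv 90: fwd; pos0(id83) recv 37: drop
Round 2: pos3(id25) recv 87: fwd; pos4(id34) recv 64: fwd; pos6(id90) recv 34: drop; pos0(id83) recv 90: fwd
Round 3: pos4(id34) recv 87: fwd; pos5(id16) recv 64: fwd; pos1(id87) recv 90: fwd
Round 4: pos5(id16) recv 87: fwd; pos6(id90) recv 64: drop; pos2(id64) recv 90: fwd
Round 5: pos6(id90) recv 87: drop; pos3(id25) recv 90: fwd
Round 6: pos4(id34) recv 90: fwd
Round 7: pos5(id16) recv 90: fwd
Round 8: pos6(id90) recv 90: ELECTED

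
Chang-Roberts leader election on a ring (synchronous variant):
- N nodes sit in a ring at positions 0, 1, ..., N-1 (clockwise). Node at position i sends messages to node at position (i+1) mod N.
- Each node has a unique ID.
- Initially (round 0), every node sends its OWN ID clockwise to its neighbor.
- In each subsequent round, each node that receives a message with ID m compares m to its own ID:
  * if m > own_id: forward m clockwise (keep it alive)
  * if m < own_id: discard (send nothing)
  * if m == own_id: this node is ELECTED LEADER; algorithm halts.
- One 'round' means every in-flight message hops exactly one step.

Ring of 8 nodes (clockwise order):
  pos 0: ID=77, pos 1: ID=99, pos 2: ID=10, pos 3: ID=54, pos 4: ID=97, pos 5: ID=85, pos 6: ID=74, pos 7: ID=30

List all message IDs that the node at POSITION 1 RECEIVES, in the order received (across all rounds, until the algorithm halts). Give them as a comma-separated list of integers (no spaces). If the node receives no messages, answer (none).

Round 1: pos1(id99) recv 77: drop; pos2(id10) recv 99: fwd; pos3(id54) recv 10: drop; pos4(id97) recv 54: drop; pos5(id85) recv 97: fwd; pos6(id74) recv 85: fwd; pos7(id30) recv 74: fwd; pos0(id77) recv 30: drop
Round 2: pos3(id54) recv 99: fwd; pos6(id74) recv 97: fwd; pos7(id30) recv 85: fwd; pos0(id77) recv 74: drop
Round 3: pos4(id97) recv 99: fwd; pos7(id30) recv 97: fwd; pos0(id77) recv 85: fwd
Round 4: pos5(id85) recv 99: fwd; pos0(id77) recv 97: fwd; pos1(id99) recv 85: drop
Round 5: pos6(id74) recv 99: fwd; pos1(id99) recv 97: drop
Round 6: pos7(id30) recv 99: fwd
Round 7: pos0(id77) recv 99: fwd
Round 8: pos1(id99) recv 99: ELECTED

Answer: 77,85,97,99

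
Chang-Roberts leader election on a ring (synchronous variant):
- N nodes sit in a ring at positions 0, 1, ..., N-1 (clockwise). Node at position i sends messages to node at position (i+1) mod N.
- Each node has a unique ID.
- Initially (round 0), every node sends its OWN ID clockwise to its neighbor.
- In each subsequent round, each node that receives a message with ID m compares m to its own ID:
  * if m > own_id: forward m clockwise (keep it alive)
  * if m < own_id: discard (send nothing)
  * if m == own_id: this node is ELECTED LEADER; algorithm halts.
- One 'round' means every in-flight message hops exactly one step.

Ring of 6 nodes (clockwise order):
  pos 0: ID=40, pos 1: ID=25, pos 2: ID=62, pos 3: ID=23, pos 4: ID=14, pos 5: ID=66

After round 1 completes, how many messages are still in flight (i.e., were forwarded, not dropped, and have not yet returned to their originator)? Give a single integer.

Round 1: pos1(id25) recv 40: fwd; pos2(id62) recv 25: drop; pos3(id23) recv 62: fwd; pos4(id14) recv 23: fwd; pos5(id66) recv 14: drop; pos0(id40) recv 66: fwd
After round 1: 4 messages still in flight

Answer: 4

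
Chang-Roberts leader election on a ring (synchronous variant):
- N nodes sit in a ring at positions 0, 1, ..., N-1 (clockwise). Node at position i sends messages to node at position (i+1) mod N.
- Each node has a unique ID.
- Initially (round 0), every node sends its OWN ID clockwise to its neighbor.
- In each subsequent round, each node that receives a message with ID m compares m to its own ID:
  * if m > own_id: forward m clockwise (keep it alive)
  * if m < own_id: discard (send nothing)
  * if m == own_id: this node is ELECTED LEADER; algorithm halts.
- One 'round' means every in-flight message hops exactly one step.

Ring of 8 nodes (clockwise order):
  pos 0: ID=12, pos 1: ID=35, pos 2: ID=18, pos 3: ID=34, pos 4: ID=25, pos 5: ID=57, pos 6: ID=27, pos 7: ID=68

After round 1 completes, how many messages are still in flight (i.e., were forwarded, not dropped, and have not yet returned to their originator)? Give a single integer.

Answer: 4

Derivation:
Round 1: pos1(id35) recv 12: drop; pos2(id18) recv 35: fwd; pos3(id34) recv 18: drop; pos4(id25) recv 34: fwd; pos5(id57) recv 25: drop; pos6(id27) recv 57: fwd; pos7(id68) recv 27: drop; pos0(id12) recv 68: fwd
After round 1: 4 messages still in flight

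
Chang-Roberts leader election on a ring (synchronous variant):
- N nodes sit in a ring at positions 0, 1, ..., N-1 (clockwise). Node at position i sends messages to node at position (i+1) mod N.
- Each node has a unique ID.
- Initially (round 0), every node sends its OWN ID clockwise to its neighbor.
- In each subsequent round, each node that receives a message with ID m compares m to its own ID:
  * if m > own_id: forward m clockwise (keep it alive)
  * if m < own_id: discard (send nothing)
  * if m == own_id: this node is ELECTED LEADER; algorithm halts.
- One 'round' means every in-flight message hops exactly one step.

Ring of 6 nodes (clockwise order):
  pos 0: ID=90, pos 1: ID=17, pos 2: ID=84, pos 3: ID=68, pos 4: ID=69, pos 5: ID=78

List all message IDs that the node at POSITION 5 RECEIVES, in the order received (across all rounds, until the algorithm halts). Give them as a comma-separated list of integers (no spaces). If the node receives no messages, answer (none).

Answer: 69,84,90

Derivation:
Round 1: pos1(id17) recv 90: fwd; pos2(id84) recv 17: drop; pos3(id68) recv 84: fwd; pos4(id69) recv 68: drop; pos5(id78) recv 69: drop; pos0(id90) recv 78: drop
Round 2: pos2(id84) recv 90: fwd; pos4(id69) recv 84: fwd
Round 3: pos3(id68) recv 90: fwd; pos5(id78) recv 84: fwd
Round 4: pos4(id69) recv 90: fwd; pos0(id90) recv 84: drop
Round 5: pos5(id78) recv 90: fwd
Round 6: pos0(id90) recv 90: ELECTED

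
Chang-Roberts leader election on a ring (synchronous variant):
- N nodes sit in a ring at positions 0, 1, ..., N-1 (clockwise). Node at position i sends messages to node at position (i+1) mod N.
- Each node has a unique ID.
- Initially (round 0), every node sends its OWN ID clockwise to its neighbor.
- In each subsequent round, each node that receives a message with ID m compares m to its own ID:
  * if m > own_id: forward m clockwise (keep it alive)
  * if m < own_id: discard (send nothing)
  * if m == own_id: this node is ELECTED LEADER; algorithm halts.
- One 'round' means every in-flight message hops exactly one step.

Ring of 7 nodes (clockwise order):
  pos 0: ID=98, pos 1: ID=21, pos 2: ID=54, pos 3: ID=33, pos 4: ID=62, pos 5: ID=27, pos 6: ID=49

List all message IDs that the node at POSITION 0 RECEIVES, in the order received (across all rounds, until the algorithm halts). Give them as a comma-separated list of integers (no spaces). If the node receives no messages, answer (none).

Answer: 49,62,98

Derivation:
Round 1: pos1(id21) recv 98: fwd; pos2(id54) recv 21: drop; pos3(id33) recv 54: fwd; pos4(id62) recv 33: drop; pos5(id27) recv 62: fwd; pos6(id49) recv 27: drop; pos0(id98) recv 49: drop
Round 2: pos2(id54) recv 98: fwd; pos4(id62) recv 54: drop; pos6(id49) recv 62: fwd
Round 3: pos3(id33) recv 98: fwd; pos0(id98) recv 62: drop
Round 4: pos4(id62) recv 98: fwd
Round 5: pos5(id27) recv 98: fwd
Round 6: pos6(id49) recv 98: fwd
Round 7: pos0(id98) recv 98: ELECTED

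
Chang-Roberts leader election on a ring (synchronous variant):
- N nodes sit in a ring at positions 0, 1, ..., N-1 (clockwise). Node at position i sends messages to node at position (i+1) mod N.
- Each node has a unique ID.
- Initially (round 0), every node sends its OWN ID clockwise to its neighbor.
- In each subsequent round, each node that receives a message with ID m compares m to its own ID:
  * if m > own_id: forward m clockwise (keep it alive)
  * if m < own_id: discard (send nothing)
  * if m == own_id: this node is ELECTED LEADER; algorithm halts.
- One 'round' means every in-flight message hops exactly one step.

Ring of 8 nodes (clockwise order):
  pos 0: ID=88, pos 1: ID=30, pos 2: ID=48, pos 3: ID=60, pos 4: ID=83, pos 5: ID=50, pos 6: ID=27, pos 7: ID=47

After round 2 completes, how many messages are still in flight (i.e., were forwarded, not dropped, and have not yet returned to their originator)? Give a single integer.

Round 1: pos1(id30) recv 88: fwd; pos2(id48) recv 30: drop; pos3(id60) recv 48: drop; pos4(id83) recv 60: drop; pos5(id50) recv 83: fwd; pos6(id27) recv 50: fwd; pos7(id47) recv 27: drop; pos0(id88) recv 47: drop
Round 2: pos2(id48) recv 88: fwd; pos6(id27) recv 83: fwd; pos7(id47) recv 50: fwd
After round 2: 3 messages still in flight

Answer: 3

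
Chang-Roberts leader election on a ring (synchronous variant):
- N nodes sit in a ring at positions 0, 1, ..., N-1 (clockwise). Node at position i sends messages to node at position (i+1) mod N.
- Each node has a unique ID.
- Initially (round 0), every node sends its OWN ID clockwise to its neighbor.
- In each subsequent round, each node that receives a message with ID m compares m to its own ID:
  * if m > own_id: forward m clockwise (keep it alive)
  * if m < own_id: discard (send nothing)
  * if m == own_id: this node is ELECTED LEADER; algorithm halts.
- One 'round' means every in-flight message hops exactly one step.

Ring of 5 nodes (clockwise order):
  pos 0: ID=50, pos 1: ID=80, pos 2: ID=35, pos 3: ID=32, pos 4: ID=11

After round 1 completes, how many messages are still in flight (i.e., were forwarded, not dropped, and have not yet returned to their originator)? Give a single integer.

Answer: 3

Derivation:
Round 1: pos1(id80) recv 50: drop; pos2(id35) recv 80: fwd; pos3(id32) recv 35: fwd; pos4(id11) recv 32: fwd; pos0(id50) recv 11: drop
After round 1: 3 messages still in flight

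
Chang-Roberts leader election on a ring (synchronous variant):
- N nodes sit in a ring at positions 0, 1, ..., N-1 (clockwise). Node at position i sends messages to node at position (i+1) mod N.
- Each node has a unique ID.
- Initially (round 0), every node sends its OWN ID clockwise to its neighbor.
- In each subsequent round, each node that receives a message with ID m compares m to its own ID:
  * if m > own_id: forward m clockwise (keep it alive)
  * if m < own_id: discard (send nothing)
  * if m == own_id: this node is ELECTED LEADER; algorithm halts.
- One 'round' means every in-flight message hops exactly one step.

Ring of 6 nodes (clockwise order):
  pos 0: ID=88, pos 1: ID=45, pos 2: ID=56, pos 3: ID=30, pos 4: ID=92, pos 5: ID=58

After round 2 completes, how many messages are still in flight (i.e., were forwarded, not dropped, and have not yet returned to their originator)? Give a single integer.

Answer: 2

Derivation:
Round 1: pos1(id45) recv 88: fwd; pos2(id56) recv 45: drop; pos3(id30) recv 56: fwd; pos4(id92) recv 30: drop; pos5(id58) recv 92: fwd; pos0(id88) recv 58: drop
Round 2: pos2(id56) recv 88: fwd; pos4(id92) recv 56: drop; pos0(id88) recv 92: fwd
After round 2: 2 messages still in flight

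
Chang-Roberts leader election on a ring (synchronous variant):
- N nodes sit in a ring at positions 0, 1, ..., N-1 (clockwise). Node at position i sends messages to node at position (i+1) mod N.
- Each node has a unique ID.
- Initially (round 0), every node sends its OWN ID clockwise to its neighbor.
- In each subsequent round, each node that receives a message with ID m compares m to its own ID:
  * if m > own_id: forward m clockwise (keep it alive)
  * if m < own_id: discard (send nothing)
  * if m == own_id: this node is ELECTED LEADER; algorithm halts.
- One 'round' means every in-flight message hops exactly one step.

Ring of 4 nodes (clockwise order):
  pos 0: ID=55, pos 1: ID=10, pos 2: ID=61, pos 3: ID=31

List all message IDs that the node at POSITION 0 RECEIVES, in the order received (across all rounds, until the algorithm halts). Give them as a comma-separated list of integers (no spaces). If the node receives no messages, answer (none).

Answer: 31,61

Derivation:
Round 1: pos1(id10) recv 55: fwd; pos2(id61) recv 10: drop; pos3(id31) recv 61: fwd; pos0(id55) recv 31: drop
Round 2: pos2(id61) recv 55: drop; pos0(id55) recv 61: fwd
Round 3: pos1(id10) recv 61: fwd
Round 4: pos2(id61) recv 61: ELECTED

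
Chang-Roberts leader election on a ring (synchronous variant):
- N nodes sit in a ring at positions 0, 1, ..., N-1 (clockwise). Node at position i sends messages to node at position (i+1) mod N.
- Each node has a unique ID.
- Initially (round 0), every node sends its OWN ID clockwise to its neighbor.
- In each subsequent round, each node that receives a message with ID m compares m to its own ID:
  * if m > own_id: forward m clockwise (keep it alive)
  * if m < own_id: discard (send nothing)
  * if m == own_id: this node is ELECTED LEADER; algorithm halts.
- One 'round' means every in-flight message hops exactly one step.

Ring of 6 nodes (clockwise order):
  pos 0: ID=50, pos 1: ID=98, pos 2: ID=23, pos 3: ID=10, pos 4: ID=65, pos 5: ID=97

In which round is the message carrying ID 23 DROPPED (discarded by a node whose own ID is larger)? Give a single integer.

Answer: 2

Derivation:
Round 1: pos1(id98) recv 50: drop; pos2(id23) recv 98: fwd; pos3(id10) recv 23: fwd; pos4(id65) recv 10: drop; pos5(id97) recv 65: drop; pos0(id50) recv 97: fwd
Round 2: pos3(id10) recv 98: fwd; pos4(id65) recv 23: drop; pos1(id98) recv 97: drop
Round 3: pos4(id65) recv 98: fwd
Round 4: pos5(id97) recv 98: fwd
Round 5: pos0(id50) recv 98: fwd
Round 6: pos1(id98) recv 98: ELECTED
Message ID 23 originates at pos 2; dropped at pos 4 in round 2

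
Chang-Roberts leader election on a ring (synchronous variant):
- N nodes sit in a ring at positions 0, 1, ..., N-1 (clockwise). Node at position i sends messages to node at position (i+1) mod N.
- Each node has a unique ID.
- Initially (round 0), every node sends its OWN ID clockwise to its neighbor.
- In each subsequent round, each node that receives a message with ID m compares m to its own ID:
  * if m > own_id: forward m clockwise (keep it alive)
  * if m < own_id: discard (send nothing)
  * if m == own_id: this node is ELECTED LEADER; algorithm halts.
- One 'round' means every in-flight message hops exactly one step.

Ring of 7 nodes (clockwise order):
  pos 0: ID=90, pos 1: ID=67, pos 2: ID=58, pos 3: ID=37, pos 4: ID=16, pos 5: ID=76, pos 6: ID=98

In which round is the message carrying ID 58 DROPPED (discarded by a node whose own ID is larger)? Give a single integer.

Round 1: pos1(id67) recv 90: fwd; pos2(id58) recv 67: fwd; pos3(id37) recv 58: fwd; pos4(id16) recv 37: fwd; pos5(id76) recv 16: drop; pos6(id98) recv 76: drop; pos0(id90) recv 98: fwd
Round 2: pos2(id58) recv 90: fwd; pos3(id37) recv 67: fwd; pos4(id16) recv 58: fwd; pos5(id76) recv 37: drop; pos1(id67) recv 98: fwd
Round 3: pos3(id37) recv 90: fwd; pos4(id16) recv 67: fwd; pos5(id76) recv 58: drop; pos2(id58) recv 98: fwd
Round 4: pos4(id16) recv 90: fwd; pos5(id76) recv 67: drop; pos3(id37) recv 98: fwd
Round 5: pos5(id76) recv 90: fwd; pos4(id16) recv 98: fwd
Round 6: pos6(id98) recv 90: drop; pos5(id76) recv 98: fwd
Round 7: pos6(id98) recv 98: ELECTED
Message ID 58 originates at pos 2; dropped at pos 5 in round 3

Answer: 3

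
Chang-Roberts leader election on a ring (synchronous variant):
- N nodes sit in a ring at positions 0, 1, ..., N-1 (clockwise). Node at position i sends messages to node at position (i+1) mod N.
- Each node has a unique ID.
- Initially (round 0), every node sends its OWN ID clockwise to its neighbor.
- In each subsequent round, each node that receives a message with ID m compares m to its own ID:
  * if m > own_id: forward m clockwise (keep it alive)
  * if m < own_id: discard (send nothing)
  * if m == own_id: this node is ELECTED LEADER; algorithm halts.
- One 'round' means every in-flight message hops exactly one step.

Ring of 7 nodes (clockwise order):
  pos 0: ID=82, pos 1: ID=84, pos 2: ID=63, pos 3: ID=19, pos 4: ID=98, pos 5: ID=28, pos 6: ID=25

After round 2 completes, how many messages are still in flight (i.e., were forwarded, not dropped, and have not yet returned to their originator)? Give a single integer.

Round 1: pos1(id84) recv 82: drop; pos2(id63) recv 84: fwd; pos3(id19) recv 63: fwd; pos4(id98) recv 19: drop; pos5(id28) recv 98: fwd; pos6(id25) recv 28: fwd; pos0(id82) recv 25: drop
Round 2: pos3(id19) recv 84: fwd; pos4(id98) recv 63: drop; pos6(id25) recv 98: fwd; pos0(id82) recv 28: drop
After round 2: 2 messages still in flight

Answer: 2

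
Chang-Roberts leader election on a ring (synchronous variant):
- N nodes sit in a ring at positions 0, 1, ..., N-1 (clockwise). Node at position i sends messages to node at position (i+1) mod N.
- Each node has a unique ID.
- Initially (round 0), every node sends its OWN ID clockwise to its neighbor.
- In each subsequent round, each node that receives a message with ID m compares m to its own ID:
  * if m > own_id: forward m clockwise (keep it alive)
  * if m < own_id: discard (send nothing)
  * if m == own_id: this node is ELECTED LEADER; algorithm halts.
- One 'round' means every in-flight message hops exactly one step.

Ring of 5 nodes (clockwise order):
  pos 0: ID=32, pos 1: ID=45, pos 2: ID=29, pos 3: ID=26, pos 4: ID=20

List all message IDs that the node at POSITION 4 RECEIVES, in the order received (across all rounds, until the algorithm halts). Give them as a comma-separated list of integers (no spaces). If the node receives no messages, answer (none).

Round 1: pos1(id45) recv 32: drop; pos2(id29) recv 45: fwd; pos3(id26) recv 29: fwd; pos4(id20) recv 26: fwd; pos0(id32) recv 20: drop
Round 2: pos3(id26) recv 45: fwd; pos4(id20) recv 29: fwd; pos0(id32) recv 26: drop
Round 3: pos4(id20) recv 45: fwd; pos0(id32) recv 29: drop
Round 4: pos0(id32) recv 45: fwd
Round 5: pos1(id45) recv 45: ELECTED

Answer: 26,29,45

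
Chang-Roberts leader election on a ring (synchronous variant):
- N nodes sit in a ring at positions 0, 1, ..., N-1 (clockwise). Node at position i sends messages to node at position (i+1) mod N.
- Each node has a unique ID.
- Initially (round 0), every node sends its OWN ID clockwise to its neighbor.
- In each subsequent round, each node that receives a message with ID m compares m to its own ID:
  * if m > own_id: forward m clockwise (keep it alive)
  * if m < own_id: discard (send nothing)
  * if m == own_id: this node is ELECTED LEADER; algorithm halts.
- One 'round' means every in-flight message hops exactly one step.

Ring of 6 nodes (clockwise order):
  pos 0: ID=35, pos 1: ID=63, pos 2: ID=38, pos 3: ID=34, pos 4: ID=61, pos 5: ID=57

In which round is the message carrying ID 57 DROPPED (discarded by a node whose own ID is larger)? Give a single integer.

Round 1: pos1(id63) recv 35: drop; pos2(id38) recv 63: fwd; pos3(id34) recv 38: fwd; pos4(id61) recv 34: drop; pos5(id57) recv 61: fwd; pos0(id35) recv 57: fwd
Round 2: pos3(id34) recv 63: fwd; pos4(id61) recv 38: drop; pos0(id35) recv 61: fwd; pos1(id63) recv 57: drop
Round 3: pos4(id61) recv 63: fwd; pos1(id63) recv 61: drop
Round 4: pos5(id57) recv 63: fwd
Round 5: pos0(id35) recv 63: fwd
Round 6: pos1(id63) recv 63: ELECTED
Message ID 57 originates at pos 5; dropped at pos 1 in round 2

Answer: 2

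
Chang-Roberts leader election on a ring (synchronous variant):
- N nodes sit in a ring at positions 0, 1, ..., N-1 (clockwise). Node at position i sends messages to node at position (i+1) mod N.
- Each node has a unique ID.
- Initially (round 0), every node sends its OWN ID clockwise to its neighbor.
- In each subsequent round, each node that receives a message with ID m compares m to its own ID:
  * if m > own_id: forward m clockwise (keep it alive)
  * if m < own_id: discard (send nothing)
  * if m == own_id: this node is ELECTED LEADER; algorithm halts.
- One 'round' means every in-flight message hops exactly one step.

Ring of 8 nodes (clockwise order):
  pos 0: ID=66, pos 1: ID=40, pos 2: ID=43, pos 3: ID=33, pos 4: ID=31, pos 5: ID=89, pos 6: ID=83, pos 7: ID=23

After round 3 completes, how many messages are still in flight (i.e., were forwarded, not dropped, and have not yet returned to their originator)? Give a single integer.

Round 1: pos1(id40) recv 66: fwd; pos2(id43) recv 40: drop; pos3(id33) recv 43: fwd; pos4(id31) recv 33: fwd; pos5(id89) recv 31: drop; pos6(id83) recv 89: fwd; pos7(id23) recv 83: fwd; pos0(id66) recv 23: drop
Round 2: pos2(id43) recv 66: fwd; pos4(id31) recv 43: fwd; pos5(id89) recv 33: drop; pos7(id23) recv 89: fwd; pos0(id66) recv 83: fwd
Round 3: pos3(id33) recv 66: fwd; pos5(id89) recv 43: drop; pos0(id66) recv 89: fwd; pos1(id40) recv 83: fwd
After round 3: 3 messages still in flight

Answer: 3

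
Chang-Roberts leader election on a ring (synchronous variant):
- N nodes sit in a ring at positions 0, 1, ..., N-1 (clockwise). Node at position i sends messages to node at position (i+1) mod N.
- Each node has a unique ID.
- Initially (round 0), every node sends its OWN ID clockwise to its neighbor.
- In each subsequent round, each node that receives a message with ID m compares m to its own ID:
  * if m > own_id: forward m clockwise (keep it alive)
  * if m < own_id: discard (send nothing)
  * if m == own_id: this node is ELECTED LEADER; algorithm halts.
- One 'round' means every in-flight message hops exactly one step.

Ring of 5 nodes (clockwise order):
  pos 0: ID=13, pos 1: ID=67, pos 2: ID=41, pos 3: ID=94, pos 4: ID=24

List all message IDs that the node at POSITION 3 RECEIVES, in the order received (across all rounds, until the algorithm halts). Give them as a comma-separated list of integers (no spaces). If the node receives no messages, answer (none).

Answer: 41,67,94

Derivation:
Round 1: pos1(id67) recv 13: drop; pos2(id41) recv 67: fwd; pos3(id94) recv 41: drop; pos4(id24) recv 94: fwd; pos0(id13) recv 24: fwd
Round 2: pos3(id94) recv 67: drop; pos0(id13) recv 94: fwd; pos1(id67) recv 24: drop
Round 3: pos1(id67) recv 94: fwd
Round 4: pos2(id41) recv 94: fwd
Round 5: pos3(id94) recv 94: ELECTED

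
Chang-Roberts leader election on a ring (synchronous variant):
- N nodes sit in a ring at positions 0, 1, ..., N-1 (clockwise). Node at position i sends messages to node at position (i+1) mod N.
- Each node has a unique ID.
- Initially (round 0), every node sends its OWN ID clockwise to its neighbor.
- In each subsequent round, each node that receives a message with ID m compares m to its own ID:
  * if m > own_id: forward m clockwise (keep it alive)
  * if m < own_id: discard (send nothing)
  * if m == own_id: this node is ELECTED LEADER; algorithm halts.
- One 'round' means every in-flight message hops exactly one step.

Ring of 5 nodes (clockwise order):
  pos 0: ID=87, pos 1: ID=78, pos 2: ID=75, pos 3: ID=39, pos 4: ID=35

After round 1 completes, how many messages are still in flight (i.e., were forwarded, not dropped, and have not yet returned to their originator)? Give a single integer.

Answer: 4

Derivation:
Round 1: pos1(id78) recv 87: fwd; pos2(id75) recv 78: fwd; pos3(id39) recv 75: fwd; pos4(id35) recv 39: fwd; pos0(id87) recv 35: drop
After round 1: 4 messages still in flight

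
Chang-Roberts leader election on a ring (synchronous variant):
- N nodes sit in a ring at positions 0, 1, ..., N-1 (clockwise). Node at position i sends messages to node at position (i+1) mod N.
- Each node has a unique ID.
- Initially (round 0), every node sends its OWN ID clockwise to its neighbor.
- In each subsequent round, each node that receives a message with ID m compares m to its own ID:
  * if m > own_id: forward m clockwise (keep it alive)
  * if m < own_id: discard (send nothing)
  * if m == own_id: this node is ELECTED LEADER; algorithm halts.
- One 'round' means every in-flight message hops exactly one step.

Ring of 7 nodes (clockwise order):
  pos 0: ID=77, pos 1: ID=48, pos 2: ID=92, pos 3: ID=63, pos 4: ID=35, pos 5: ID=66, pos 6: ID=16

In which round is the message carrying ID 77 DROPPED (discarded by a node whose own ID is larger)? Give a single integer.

Answer: 2

Derivation:
Round 1: pos1(id48) recv 77: fwd; pos2(id92) recv 48: drop; pos3(id63) recv 92: fwd; pos4(id35) recv 63: fwd; pos5(id66) recv 35: drop; pos6(id16) recv 66: fwd; pos0(id77) recv 16: drop
Round 2: pos2(id92) recv 77: drop; pos4(id35) recv 92: fwd; pos5(id66) recv 63: drop; pos0(id77) recv 66: drop
Round 3: pos5(id66) recv 92: fwd
Round 4: pos6(id16) recv 92: fwd
Round 5: pos0(id77) recv 92: fwd
Round 6: pos1(id48) recv 92: fwd
Round 7: pos2(id92) recv 92: ELECTED
Message ID 77 originates at pos 0; dropped at pos 2 in round 2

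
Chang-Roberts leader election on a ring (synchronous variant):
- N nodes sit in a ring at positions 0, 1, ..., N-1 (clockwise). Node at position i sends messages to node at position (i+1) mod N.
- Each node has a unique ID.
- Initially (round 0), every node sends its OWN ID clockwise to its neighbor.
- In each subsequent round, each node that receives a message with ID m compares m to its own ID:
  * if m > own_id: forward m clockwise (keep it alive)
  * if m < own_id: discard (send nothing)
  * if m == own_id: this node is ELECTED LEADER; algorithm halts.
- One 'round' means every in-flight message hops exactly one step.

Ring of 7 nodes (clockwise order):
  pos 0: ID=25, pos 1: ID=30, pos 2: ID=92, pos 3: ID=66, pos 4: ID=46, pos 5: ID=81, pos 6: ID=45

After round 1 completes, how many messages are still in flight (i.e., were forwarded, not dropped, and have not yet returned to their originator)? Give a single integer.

Round 1: pos1(id30) recv 25: drop; pos2(id92) recv 30: drop; pos3(id66) recv 92: fwd; pos4(id46) recv 66: fwd; pos5(id81) recv 46: drop; pos6(id45) recv 81: fwd; pos0(id25) recv 45: fwd
After round 1: 4 messages still in flight

Answer: 4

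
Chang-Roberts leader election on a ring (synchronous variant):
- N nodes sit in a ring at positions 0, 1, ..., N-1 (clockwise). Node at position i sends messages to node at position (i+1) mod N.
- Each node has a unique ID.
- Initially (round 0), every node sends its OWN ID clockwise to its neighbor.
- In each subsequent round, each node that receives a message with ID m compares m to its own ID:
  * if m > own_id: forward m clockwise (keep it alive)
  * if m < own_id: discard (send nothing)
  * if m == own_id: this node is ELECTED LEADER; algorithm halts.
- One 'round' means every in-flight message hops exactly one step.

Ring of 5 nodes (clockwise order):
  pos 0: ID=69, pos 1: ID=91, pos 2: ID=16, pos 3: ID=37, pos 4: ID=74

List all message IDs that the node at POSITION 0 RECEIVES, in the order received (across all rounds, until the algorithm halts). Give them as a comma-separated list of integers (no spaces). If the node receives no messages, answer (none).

Answer: 74,91

Derivation:
Round 1: pos1(id91) recv 69: drop; pos2(id16) recv 91: fwd; pos3(id37) recv 16: drop; pos4(id74) recv 37: drop; pos0(id69) recv 74: fwd
Round 2: pos3(id37) recv 91: fwd; pos1(id91) recv 74: drop
Round 3: pos4(id74) recv 91: fwd
Round 4: pos0(id69) recv 91: fwd
Round 5: pos1(id91) recv 91: ELECTED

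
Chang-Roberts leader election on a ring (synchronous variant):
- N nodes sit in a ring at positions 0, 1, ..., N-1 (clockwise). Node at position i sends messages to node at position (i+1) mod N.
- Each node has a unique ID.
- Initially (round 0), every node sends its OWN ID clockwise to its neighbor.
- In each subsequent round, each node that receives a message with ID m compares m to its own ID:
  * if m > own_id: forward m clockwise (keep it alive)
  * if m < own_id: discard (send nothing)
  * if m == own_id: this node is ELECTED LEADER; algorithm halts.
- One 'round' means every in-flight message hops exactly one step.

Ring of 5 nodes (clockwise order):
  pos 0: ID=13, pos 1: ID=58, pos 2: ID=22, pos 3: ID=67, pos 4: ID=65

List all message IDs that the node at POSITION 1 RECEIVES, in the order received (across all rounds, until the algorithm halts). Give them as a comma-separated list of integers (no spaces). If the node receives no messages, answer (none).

Round 1: pos1(id58) recv 13: drop; pos2(id22) recv 58: fwd; pos3(id67) recv 22: drop; pos4(id65) recv 67: fwd; pos0(id13) recv 65: fwd
Round 2: pos3(id67) recv 58: drop; pos0(id13) recv 67: fwd; pos1(id58) recv 65: fwd
Round 3: pos1(id58) recv 67: fwd; pos2(id22) recv 65: fwd
Round 4: pos2(id22) recv 67: fwd; pos3(id67) recv 65: drop
Round 5: pos3(id67) recv 67: ELECTED

Answer: 13,65,67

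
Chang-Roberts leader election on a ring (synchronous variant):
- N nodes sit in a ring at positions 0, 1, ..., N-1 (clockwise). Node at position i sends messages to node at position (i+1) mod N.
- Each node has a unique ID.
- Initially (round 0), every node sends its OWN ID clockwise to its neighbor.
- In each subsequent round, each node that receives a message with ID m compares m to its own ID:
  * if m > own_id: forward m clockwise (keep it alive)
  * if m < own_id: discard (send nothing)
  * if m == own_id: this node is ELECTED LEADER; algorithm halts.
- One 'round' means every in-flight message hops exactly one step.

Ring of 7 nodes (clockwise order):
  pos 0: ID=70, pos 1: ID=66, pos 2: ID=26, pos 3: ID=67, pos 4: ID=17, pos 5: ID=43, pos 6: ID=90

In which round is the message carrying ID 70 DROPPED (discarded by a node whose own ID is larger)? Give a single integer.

Round 1: pos1(id66) recv 70: fwd; pos2(id26) recv 66: fwd; pos3(id67) recv 26: drop; pos4(id17) recv 67: fwd; pos5(id43) recv 17: drop; pos6(id90) recv 43: drop; pos0(id70) recv 90: fwd
Round 2: pos2(id26) recv 70: fwd; pos3(id67) recv 66: drop; pos5(id43) recv 67: fwd; pos1(id66) recv 90: fwd
Round 3: pos3(id67) recv 70: fwd; pos6(id90) recv 67: drop; pos2(id26) recv 90: fwd
Round 4: pos4(id17) recv 70: fwd; pos3(id67) recv 90: fwd
Round 5: pos5(id43) recv 70: fwd; pos4(id17) recv 90: fwd
Round 6: pos6(id90) recv 70: drop; pos5(id43) recv 90: fwd
Round 7: pos6(id90) recv 90: ELECTED
Message ID 70 originates at pos 0; dropped at pos 6 in round 6

Answer: 6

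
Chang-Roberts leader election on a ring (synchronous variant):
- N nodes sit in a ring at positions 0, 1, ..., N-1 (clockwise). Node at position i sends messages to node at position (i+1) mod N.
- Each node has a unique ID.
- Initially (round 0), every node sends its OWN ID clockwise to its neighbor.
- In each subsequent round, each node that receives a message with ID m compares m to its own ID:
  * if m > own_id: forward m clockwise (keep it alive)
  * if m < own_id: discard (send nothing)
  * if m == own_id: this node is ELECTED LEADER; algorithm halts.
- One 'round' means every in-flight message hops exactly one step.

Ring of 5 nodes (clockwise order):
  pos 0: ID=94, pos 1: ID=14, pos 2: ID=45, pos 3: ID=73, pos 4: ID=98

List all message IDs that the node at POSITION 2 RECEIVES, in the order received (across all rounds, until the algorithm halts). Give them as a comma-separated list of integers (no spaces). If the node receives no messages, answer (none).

Answer: 14,94,98

Derivation:
Round 1: pos1(id14) recv 94: fwd; pos2(id45) recv 14: drop; pos3(id73) recv 45: drop; pos4(id98) recv 73: drop; pos0(id94) recv 98: fwd
Round 2: pos2(id45) recv 94: fwd; pos1(id14) recv 98: fwd
Round 3: pos3(id73) recv 94: fwd; pos2(id45) recv 98: fwd
Round 4: pos4(id98) recv 94: drop; pos3(id73) recv 98: fwd
Round 5: pos4(id98) recv 98: ELECTED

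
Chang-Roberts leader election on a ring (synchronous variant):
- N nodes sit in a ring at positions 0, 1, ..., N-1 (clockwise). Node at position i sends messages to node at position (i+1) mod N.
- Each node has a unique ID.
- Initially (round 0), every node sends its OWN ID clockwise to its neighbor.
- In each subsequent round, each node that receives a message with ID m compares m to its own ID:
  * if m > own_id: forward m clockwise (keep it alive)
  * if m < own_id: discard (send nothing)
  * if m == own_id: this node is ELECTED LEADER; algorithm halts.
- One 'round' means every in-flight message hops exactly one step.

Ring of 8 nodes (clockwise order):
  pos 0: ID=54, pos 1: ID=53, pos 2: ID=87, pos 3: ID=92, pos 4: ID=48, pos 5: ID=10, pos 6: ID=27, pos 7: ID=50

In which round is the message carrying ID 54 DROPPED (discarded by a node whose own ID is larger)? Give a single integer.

Round 1: pos1(id53) recv 54: fwd; pos2(id87) recv 53: drop; pos3(id92) recv 87: drop; pos4(id48) recv 92: fwd; pos5(id10) recv 48: fwd; pos6(id27) recv 10: drop; pos7(id50) recv 27: drop; pos0(id54) recv 50: drop
Round 2: pos2(id87) recv 54: drop; pos5(id10) recv 92: fwd; pos6(id27) recv 48: fwd
Round 3: pos6(id27) recv 92: fwd; pos7(id50) recv 48: drop
Round 4: pos7(id50) recv 92: fwd
Round 5: pos0(id54) recv 92: fwd
Round 6: pos1(id53) recv 92: fwd
Round 7: pos2(id87) recv 92: fwd
Round 8: pos3(id92) recv 92: ELECTED
Message ID 54 originates at pos 0; dropped at pos 2 in round 2

Answer: 2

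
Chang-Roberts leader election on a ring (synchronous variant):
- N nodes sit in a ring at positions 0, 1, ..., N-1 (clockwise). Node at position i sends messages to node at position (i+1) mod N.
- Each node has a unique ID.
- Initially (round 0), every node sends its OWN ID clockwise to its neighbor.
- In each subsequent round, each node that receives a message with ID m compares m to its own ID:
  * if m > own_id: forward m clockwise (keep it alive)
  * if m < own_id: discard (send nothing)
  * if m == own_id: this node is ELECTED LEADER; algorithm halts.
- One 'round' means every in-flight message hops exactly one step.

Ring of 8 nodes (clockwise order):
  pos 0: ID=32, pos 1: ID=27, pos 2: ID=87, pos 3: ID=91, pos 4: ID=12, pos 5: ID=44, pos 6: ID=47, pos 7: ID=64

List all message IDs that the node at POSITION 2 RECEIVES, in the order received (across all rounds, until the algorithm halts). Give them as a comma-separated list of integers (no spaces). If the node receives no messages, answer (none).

Round 1: pos1(id27) recv 32: fwd; pos2(id87) recv 27: drop; pos3(id91) recv 87: drop; pos4(id12) recv 91: fwd; pos5(id44) recv 12: drop; pos6(id47) recv 44: drop; pos7(id64) recv 47: drop; pos0(id32) recv 64: fwd
Round 2: pos2(id87) recv 32: drop; pos5(id44) recv 91: fwd; pos1(id27) recv 64: fwd
Round 3: pos6(id47) recv 91: fwd; pos2(id87) recv 64: drop
Round 4: pos7(id64) recv 91: fwd
Round 5: pos0(id32) recv 91: fwd
Round 6: pos1(id27) recv 91: fwd
Round 7: pos2(id87) recv 91: fwd
Round 8: pos3(id91) recv 91: ELECTED

Answer: 27,32,64,91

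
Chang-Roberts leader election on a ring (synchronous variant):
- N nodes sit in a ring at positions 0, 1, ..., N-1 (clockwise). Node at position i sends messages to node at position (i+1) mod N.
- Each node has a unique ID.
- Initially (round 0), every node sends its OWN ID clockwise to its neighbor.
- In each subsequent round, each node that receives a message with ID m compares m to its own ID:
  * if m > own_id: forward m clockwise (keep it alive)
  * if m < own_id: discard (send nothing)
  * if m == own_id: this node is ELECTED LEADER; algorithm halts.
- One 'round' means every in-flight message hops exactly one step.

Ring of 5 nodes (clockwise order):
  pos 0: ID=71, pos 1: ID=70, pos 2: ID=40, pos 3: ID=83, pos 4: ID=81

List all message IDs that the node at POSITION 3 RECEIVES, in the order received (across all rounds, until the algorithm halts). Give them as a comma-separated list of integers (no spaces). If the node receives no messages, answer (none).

Round 1: pos1(id70) recv 71: fwd; pos2(id40) recv 70: fwd; pos3(id83) recv 40: drop; pos4(id81) recv 83: fwd; pos0(id71) recv 81: fwd
Round 2: pos2(id40) recv 71: fwd; pos3(id83) recv 70: drop; pos0(id71) recv 83: fwd; pos1(id70) recv 81: fwd
Round 3: pos3(id83) recv 71: drop; pos1(id70) recv 83: fwd; pos2(id40) recv 81: fwd
Round 4: pos2(id40) recv 83: fwd; pos3(id83) recv 81: drop
Round 5: pos3(id83) recv 83: ELECTED

Answer: 40,70,71,81,83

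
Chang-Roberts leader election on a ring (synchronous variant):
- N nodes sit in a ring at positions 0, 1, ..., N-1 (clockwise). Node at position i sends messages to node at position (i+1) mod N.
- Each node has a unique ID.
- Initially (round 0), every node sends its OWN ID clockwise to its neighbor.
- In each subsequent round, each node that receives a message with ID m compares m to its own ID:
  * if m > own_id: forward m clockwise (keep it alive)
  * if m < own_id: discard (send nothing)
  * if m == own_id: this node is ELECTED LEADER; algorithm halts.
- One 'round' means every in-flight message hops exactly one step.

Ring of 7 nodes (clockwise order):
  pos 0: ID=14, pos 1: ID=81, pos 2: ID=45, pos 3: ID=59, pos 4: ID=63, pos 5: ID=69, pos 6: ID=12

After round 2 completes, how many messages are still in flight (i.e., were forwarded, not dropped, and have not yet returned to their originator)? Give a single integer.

Answer: 2

Derivation:
Round 1: pos1(id81) recv 14: drop; pos2(id45) recv 81: fwd; pos3(id59) recv 45: drop; pos4(id63) recv 59: drop; pos5(id69) recv 63: drop; pos6(id12) recv 69: fwd; pos0(id14) recv 12: drop
Round 2: pos3(id59) recv 81: fwd; pos0(id14) recv 69: fwd
After round 2: 2 messages still in flight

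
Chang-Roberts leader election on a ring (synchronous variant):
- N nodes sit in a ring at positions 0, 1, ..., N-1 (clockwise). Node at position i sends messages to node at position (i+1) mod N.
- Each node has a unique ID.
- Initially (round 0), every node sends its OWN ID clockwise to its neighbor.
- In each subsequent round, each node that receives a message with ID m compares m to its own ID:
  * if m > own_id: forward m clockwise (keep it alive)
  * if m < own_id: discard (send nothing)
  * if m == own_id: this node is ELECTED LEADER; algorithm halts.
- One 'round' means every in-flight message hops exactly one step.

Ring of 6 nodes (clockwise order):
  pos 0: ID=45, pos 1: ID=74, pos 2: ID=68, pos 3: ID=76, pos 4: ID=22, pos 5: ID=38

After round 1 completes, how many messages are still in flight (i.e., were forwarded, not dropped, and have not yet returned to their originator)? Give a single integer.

Answer: 2

Derivation:
Round 1: pos1(id74) recv 45: drop; pos2(id68) recv 74: fwd; pos3(id76) recv 68: drop; pos4(id22) recv 76: fwd; pos5(id38) recv 22: drop; pos0(id45) recv 38: drop
After round 1: 2 messages still in flight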